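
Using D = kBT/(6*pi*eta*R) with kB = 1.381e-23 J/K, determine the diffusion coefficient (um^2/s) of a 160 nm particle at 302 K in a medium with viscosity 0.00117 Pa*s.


Radius R = 160/2 = 80 nm = 8e-08 m
D = kB*T / (6*pi*eta*R)
D = 1.381e-23 * 302 / (6 * pi * 0.00117 * 8e-08)
D = 2.36387e-12 m^2/s = 2.364 um^2/s

2.364


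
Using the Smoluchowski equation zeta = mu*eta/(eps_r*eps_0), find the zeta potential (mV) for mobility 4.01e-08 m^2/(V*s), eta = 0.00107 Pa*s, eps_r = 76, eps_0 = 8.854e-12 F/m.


Smoluchowski equation: zeta = mu * eta / (eps_r * eps_0)
zeta = 4.01e-08 * 0.00107 / (76 * 8.854e-12)
zeta = 0.063764 V = 63.76 mV

63.76


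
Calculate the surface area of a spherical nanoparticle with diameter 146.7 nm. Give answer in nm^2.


Radius r = 146.7/2 = 73.35 nm
Surface area SA = 4 * pi * r^2
SA = 4 * pi * (73.35)^2
SA = 67609.87 nm^2

67609.87


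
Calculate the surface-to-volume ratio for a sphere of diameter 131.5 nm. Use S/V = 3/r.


Radius r = 131.5/2 = 65.75 nm
S/V = 3 / r = 3 / 65.75
S/V = 0.0456 nm^-1

0.0456


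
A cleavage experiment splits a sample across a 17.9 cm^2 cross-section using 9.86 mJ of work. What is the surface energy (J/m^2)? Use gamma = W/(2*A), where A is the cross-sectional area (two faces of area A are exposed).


Convert: A = 17.9 cm^2 = 0.00179 m^2, W = 9.86 mJ = 0.00986 J
Cleaving exposes two faces of area A, so total new surface = 2*A and gamma = W / (2*A)
gamma = 0.00986 / (2 * 0.00179)
gamma = 2.754 J/m^2

2.754


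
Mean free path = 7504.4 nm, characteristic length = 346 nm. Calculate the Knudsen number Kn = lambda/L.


Knudsen number Kn = lambda / L
Kn = 7504.4 / 346
Kn = 21.689

21.689


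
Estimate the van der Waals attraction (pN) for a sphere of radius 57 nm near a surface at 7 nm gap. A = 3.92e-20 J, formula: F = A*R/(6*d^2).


Convert to SI: R = 57 nm = 5.7e-08 m, d = 7 nm = 7e-09 m
F = A * R / (6 * d^2)
F = 3.92e-20 * 5.7e-08 / (6 * (7e-09)^2)
F = 7.6e-12 N = 7.6 pN

7.6


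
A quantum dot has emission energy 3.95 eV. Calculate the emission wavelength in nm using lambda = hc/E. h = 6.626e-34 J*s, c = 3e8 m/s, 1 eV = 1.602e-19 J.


Convert energy: E = 3.95 eV = 3.95 * 1.602e-19 = 6.3279e-19 J
lambda = h*c / E = 6.626e-34 * 3e8 / 6.3279e-19
lambda = 3.14133e-07 m = 314.1 nm

314.1


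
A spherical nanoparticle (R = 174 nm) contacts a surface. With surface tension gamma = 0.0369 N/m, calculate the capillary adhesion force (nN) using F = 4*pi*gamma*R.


Convert radius: R = 174 nm = 1.74e-07 m
F = 4 * pi * gamma * R
F = 4 * pi * 0.0369 * 1.74e-07
F = 8.06836e-08 N = 80.6836 nN

80.6836


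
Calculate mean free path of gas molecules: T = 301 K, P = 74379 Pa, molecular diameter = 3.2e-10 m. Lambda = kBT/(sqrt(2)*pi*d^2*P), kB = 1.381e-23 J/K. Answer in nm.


Mean free path: lambda = kB*T / (sqrt(2) * pi * d^2 * P)
lambda = 1.381e-23 * 301 / (sqrt(2) * pi * (3.2e-10)^2 * 74379)
lambda = 1.22841e-07 m
lambda = 122.84 nm

122.84


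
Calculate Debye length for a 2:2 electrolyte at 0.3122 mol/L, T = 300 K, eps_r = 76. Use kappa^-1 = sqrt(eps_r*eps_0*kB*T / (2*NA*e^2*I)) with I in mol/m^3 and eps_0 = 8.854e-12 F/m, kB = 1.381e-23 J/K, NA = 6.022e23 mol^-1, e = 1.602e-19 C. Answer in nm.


Ionic strength I = 0.3122 * 2^2 * 1000 = 1248.8 mol/m^3
kappa^-1 = sqrt(76 * 8.854e-12 * 1.381e-23 * 300 / (2 * 6.022e23 * (1.602e-19)^2 * 1248.8))
kappa^-1 = 0.269 nm

0.269


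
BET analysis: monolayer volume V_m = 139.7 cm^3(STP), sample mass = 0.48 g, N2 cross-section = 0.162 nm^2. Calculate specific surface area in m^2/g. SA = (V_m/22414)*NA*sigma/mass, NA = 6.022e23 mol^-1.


Number of moles in monolayer = V_m / 22414 = 139.7 / 22414 = 0.00623271
Number of molecules = moles * NA = 0.00623271 * 6.022e23
SA = molecules * sigma / mass
SA = (139.7 / 22414) * 6.022e23 * 0.162e-18 / 0.48
SA = 1266.8 m^2/g

1266.8


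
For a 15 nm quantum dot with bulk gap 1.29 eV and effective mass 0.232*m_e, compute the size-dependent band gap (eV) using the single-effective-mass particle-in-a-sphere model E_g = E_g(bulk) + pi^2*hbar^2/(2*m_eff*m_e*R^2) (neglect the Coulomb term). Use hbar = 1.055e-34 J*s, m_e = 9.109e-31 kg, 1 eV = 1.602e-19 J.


Radius R = 15/2 nm = 7.5e-09 m
Confinement energy dE = pi^2 * hbar^2 / (2 * m_eff * m_e * R^2)
dE = pi^2 * (1.055e-34)^2 / (2 * 0.232 * 9.109e-31 * (7.5e-09)^2) J, divided by 1.602e-19 J/eV
dE = 0.0288 eV
Total band gap = E_g(bulk) + dE = 1.29 + 0.0288 = 1.3188 eV

1.3188


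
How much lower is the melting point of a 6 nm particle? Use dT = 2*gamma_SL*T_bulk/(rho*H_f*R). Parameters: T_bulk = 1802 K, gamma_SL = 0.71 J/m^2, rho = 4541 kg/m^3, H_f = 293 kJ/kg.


Radius R = 6/2 = 3 nm = 3e-09 m
Convert H_f = 293 kJ/kg = 293000 J/kg
dT = 2 * gamma_SL * T_bulk / (rho * H_f * R)
dT = 2 * 0.71 * 1802 / (4541 * 293000 * 3e-09)
dT = 641.1 K

641.1


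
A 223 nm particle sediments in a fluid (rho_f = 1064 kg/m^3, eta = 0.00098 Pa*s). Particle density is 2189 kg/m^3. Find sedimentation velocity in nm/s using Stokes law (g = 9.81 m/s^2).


Radius R = 223/2 nm = 1.115e-07 m
Density difference = 2189 - 1064 = 1125 kg/m^3
v = 2 * R^2 * (rho_p - rho_f) * g / (9 * eta)
v = 2 * (1.115e-07)^2 * 1125 * 9.81 / (9 * 0.00098)
v = 3.11123e-08 m/s = 31.1123 nm/s

31.1123


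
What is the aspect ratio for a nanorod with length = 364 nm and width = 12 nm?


Aspect ratio AR = length / diameter
AR = 364 / 12
AR = 30.33

30.33


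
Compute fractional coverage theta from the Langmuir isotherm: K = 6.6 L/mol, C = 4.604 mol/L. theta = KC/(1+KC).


Langmuir isotherm: theta = K*C / (1 + K*C)
K*C = 6.6 * 4.604 = 30.3864
theta = 30.3864 / (1 + 30.3864) = 30.3864 / 31.3864
theta = 0.9681

0.9681


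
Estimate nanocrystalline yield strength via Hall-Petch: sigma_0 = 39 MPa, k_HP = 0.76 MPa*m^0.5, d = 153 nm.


d = 153 nm = 1.53e-07 m
sqrt(d) = 0.0003911521
Hall-Petch contribution = k / sqrt(d) = 0.76 / 0.0003911521 = 1943.0 MPa
sigma = sigma_0 + k/sqrt(d) = 39 + 1943.0 = 1982.0 MPa

1982.0


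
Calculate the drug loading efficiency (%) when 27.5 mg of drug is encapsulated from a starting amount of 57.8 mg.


Drug loading efficiency = (drug loaded / drug initial) * 100
DLE = 27.5 / 57.8 * 100
DLE = 0.4758 * 100
DLE = 47.58%

47.58


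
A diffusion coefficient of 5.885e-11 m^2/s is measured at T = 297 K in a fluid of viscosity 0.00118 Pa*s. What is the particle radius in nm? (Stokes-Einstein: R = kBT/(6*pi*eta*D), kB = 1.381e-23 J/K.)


Stokes-Einstein: R = kB*T / (6*pi*eta*D)
R = 1.381e-23 * 297 / (6 * pi * 0.00118 * 5.885e-11)
R = 3.13343e-09 m = 3.13 nm

3.13


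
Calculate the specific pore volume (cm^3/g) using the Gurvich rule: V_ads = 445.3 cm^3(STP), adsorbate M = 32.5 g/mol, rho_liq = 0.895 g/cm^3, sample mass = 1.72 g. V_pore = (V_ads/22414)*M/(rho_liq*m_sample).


Moles adsorbed n = V_ads / 22414 = 445.3 / 22414 = 1.986705e-02 mol
Liquid volume V_liq = n * M / rho_liq = 1.986705e-02 * 32.5 / 0.895 = 0.72143 cm^3
Specific pore volume V_pore = V_liq / m_sample = 0.72143 / 1.72
V_pore = 0.4194 cm^3/g

0.4194


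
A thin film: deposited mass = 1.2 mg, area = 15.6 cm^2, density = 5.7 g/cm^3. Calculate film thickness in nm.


Convert: m = 1.2 mg = 1.2000e-06 kg, A = 15.6 cm^2 = 1.5600e-03 m^2, rho = 5.7 g/cm^3 = 5700 kg/m^3
t = m / (A * rho)
t = 1.2000e-06 / (1.5600e-03 * 5700)
t = 1.3495e-07 m = 135.0 nm

135.0


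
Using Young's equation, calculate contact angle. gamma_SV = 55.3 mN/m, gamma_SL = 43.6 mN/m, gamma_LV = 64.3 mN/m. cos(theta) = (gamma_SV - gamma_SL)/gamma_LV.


cos(theta) = (gamma_SV - gamma_SL) / gamma_LV
cos(theta) = (55.3 - 43.6) / 64.3
cos(theta) = 0.18196
theta = arccos(0.18196) = 79.52 degrees

79.52


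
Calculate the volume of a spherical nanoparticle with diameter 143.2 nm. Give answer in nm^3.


Radius r = 143.2/2 = 71.6 nm
Volume V = (4/3) * pi * r^3
V = (4/3) * pi * (71.6)^3
V = 1537544.44 nm^3

1537544.44


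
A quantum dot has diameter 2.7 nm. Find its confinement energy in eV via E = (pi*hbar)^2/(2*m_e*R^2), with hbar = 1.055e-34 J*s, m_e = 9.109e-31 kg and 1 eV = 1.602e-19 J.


Radius R = 2.7/2 = 1.35 nm = 1.35e-09 m
E = (pi * 1.055e-34)^2 / (2 * 9.109e-31 * (1.35e-09)^2)
E(J) = 3.30854e-20
E = E(J) / 1.602e-19 = 0.2065 eV

0.2065


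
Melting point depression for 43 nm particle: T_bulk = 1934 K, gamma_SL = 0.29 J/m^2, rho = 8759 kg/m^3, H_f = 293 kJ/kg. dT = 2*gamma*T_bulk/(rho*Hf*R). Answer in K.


Radius R = 43/2 = 21.5 nm = 2.15e-08 m
Convert H_f = 293 kJ/kg = 293000 J/kg
dT = 2 * gamma_SL * T_bulk / (rho * H_f * R)
dT = 2 * 0.29 * 1934 / (8759 * 293000 * 2.15e-08)
dT = 20.3 K

20.3


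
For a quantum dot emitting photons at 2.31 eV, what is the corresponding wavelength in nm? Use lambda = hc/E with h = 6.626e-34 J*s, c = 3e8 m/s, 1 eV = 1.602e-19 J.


Convert energy: E = 2.31 eV = 2.31 * 1.602e-19 = 3.70062e-19 J
lambda = h*c / E = 6.626e-34 * 3e8 / 3.70062e-19
lambda = 5.37153e-07 m = 537.2 nm

537.2


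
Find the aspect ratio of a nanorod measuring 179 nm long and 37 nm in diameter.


Aspect ratio AR = length / diameter
AR = 179 / 37
AR = 4.84

4.84


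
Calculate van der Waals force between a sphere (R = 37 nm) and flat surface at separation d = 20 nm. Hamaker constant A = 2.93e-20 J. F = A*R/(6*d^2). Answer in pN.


Convert to SI: R = 37 nm = 3.7e-08 m, d = 20 nm = 2e-08 m
F = A * R / (6 * d^2)
F = 2.93e-20 * 3.7e-08 / (6 * (2e-08)^2)
F = 4.51708e-13 N = 0.452 pN

0.452


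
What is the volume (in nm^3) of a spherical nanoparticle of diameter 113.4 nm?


Radius r = 113.4/2 = 56.7 nm
Volume V = (4/3) * pi * r^3
V = (4/3) * pi * (56.7)^3
V = 763550.54 nm^3

763550.54


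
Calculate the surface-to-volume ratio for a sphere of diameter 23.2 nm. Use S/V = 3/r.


Radius r = 23.2/2 = 11.6 nm
S/V = 3 / r = 3 / 11.6
S/V = 0.2586 nm^-1

0.2586


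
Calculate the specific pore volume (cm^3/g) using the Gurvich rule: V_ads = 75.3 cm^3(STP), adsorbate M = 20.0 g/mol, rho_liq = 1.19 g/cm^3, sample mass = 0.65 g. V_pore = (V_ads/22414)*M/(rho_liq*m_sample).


Moles adsorbed n = V_ads / 22414 = 75.3 / 22414 = 3.359507e-03 mol
Liquid volume V_liq = n * M / rho_liq = 3.359507e-03 * 20.0 / 1.19 = 0.05646 cm^3
Specific pore volume V_pore = V_liq / m_sample = 0.05646 / 0.65
V_pore = 0.0869 cm^3/g

0.0869


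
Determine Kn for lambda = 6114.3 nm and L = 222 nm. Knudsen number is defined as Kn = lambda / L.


Knudsen number Kn = lambda / L
Kn = 6114.3 / 222
Kn = 27.5419

27.5419


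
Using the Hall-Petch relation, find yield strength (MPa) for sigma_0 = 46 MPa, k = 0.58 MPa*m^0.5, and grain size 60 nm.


d = 60 nm = 6e-08 m
sqrt(d) = 0.000244949
Hall-Petch contribution = k / sqrt(d) = 0.58 / 0.000244949 = 2367.8 MPa
sigma = sigma_0 + k/sqrt(d) = 46 + 2367.8 = 2413.8 MPa

2413.8


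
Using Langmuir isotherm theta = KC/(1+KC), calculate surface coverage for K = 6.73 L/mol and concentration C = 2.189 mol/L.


Langmuir isotherm: theta = K*C / (1 + K*C)
K*C = 6.73 * 2.189 = 14.73197
theta = 14.73197 / (1 + 14.73197) = 14.73197 / 15.73197
theta = 0.9364

0.9364


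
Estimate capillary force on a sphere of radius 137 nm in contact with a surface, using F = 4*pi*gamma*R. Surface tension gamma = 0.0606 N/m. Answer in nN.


Convert radius: R = 137 nm = 1.37e-07 m
F = 4 * pi * gamma * R
F = 4 * pi * 0.0606 * 1.37e-07
F = 1.04329e-07 N = 104.3285 nN

104.3285


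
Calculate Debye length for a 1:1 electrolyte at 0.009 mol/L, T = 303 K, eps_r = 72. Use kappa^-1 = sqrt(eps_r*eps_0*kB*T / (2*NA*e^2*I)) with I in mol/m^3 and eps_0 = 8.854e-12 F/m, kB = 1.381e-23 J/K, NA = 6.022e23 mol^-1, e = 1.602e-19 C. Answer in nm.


Ionic strength I = 0.009 * 1^2 * 1000 = 9 mol/m^3
kappa^-1 = sqrt(72 * 8.854e-12 * 1.381e-23 * 303 / (2 * 6.022e23 * (1.602e-19)^2 * 9))
kappa^-1 = 3.097 nm

3.097


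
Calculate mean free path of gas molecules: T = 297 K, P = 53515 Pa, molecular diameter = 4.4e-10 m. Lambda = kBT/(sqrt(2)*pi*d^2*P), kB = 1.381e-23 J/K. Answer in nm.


Mean free path: lambda = kB*T / (sqrt(2) * pi * d^2 * P)
lambda = 1.381e-23 * 297 / (sqrt(2) * pi * (4.4e-10)^2 * 53515)
lambda = 8.91055e-08 m
lambda = 89.11 nm

89.11


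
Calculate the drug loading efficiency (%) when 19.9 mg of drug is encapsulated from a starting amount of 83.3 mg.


Drug loading efficiency = (drug loaded / drug initial) * 100
DLE = 19.9 / 83.3 * 100
DLE = 0.2389 * 100
DLE = 23.89%

23.89


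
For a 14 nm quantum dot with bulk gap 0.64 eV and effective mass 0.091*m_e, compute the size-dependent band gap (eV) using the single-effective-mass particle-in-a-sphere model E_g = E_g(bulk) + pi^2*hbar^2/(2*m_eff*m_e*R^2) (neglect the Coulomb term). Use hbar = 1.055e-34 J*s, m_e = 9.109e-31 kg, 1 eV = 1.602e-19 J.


Radius R = 14/2 nm = 7e-09 m
Confinement energy dE = pi^2 * hbar^2 / (2 * m_eff * m_e * R^2)
dE = pi^2 * (1.055e-34)^2 / (2 * 0.091 * 9.109e-31 * (7e-09)^2) J, divided by 1.602e-19 J/eV
dE = 0.0844 eV
Total band gap = E_g(bulk) + dE = 0.64 + 0.0844 = 0.7244 eV

0.7244


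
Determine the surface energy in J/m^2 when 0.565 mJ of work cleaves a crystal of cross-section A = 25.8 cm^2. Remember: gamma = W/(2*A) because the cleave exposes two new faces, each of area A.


Convert: A = 25.8 cm^2 = 0.00258 m^2, W = 0.565 mJ = 0.000565 J
Cleaving exposes two faces of area A, so total new surface = 2*A and gamma = W / (2*A)
gamma = 0.000565 / (2 * 0.00258)
gamma = 0.109 J/m^2

0.109


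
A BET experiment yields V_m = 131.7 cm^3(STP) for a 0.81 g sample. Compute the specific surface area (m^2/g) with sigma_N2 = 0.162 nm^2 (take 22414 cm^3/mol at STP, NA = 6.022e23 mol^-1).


Number of moles in monolayer = V_m / 22414 = 131.7 / 22414 = 0.00587579
Number of molecules = moles * NA = 0.00587579 * 6.022e23
SA = molecules * sigma / mass
SA = (131.7 / 22414) * 6.022e23 * 0.162e-18 / 0.81
SA = 707.7 m^2/g

707.7


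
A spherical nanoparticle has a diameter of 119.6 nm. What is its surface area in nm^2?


Radius r = 119.6/2 = 59.8 nm
Surface area SA = 4 * pi * r^2
SA = 4 * pi * (59.8)^2
SA = 44937.84 nm^2

44937.84


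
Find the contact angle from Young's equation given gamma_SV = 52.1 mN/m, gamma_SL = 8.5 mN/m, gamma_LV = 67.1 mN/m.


cos(theta) = (gamma_SV - gamma_SL) / gamma_LV
cos(theta) = (52.1 - 8.5) / 67.1
cos(theta) = 0.649776
theta = arccos(0.649776) = 49.48 degrees

49.48


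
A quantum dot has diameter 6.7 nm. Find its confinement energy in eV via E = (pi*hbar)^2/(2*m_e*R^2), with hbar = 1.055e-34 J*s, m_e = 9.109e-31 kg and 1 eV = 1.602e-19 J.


Radius R = 6.7/2 = 3.35 nm = 3.35e-09 m
E = (pi * 1.055e-34)^2 / (2 * 9.109e-31 * (3.35e-09)^2)
E(J) = 5.37297e-21
E = E(J) / 1.602e-19 = 0.0335 eV

0.0335


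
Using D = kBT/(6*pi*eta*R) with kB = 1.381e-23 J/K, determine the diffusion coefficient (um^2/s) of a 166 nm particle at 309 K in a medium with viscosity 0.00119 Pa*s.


Radius R = 166/2 = 83 nm = 8.3e-08 m
D = kB*T / (6*pi*eta*R)
D = 1.381e-23 * 309 / (6 * pi * 0.00119 * 8.3e-08)
D = 2.29206e-12 m^2/s = 2.292 um^2/s

2.292


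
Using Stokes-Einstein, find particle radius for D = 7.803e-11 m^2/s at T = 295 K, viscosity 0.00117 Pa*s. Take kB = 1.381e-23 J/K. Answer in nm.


Stokes-Einstein: R = kB*T / (6*pi*eta*D)
R = 1.381e-23 * 295 / (6 * pi * 0.00117 * 7.803e-11)
R = 2.36738e-09 m = 2.37 nm

2.37


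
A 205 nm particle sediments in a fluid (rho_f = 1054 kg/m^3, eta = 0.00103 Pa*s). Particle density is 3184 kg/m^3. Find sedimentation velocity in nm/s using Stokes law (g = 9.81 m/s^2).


Radius R = 205/2 nm = 1.025e-07 m
Density difference = 3184 - 1054 = 2130 kg/m^3
v = 2 * R^2 * (rho_p - rho_f) * g / (9 * eta)
v = 2 * (1.025e-07)^2 * 2130 * 9.81 / (9 * 0.00103)
v = 4.73638e-08 m/s = 47.3638 nm/s

47.3638


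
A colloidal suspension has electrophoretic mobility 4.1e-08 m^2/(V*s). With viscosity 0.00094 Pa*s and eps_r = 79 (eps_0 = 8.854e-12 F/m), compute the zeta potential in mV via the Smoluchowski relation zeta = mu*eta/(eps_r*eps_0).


Smoluchowski equation: zeta = mu * eta / (eps_r * eps_0)
zeta = 4.1e-08 * 0.00094 / (79 * 8.854e-12)
zeta = 0.055099 V = 55.1 mV

55.1


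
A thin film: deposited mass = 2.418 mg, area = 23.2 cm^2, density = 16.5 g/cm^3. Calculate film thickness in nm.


Convert: m = 2.418 mg = 2.4180e-06 kg, A = 23.2 cm^2 = 2.3200e-03 m^2, rho = 16.5 g/cm^3 = 16500 kg/m^3
t = m / (A * rho)
t = 2.4180e-06 / (2.3200e-03 * 16500)
t = 6.3166e-08 m = 63.2 nm

63.2


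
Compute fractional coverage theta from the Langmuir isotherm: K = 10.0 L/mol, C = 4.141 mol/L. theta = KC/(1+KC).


Langmuir isotherm: theta = K*C / (1 + K*C)
K*C = 10.0 * 4.141 = 41.41
theta = 41.41 / (1 + 41.41) = 41.41 / 42.41
theta = 0.9764

0.9764


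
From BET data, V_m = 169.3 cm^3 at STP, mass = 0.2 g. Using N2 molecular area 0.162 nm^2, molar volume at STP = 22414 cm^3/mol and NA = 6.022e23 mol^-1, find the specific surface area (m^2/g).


Number of moles in monolayer = V_m / 22414 = 169.3 / 22414 = 0.00755331
Number of molecules = moles * NA = 0.00755331 * 6.022e23
SA = molecules * sigma / mass
SA = (169.3 / 22414) * 6.022e23 * 0.162e-18 / 0.2
SA = 3684.4 m^2/g

3684.4


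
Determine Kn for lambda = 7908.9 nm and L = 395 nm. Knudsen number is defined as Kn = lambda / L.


Knudsen number Kn = lambda / L
Kn = 7908.9 / 395
Kn = 20.0225

20.0225


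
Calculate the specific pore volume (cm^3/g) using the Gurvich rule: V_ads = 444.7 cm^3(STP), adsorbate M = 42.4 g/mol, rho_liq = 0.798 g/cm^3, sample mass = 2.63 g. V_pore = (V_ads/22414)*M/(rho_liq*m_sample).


Moles adsorbed n = V_ads / 22414 = 444.7 / 22414 = 1.984028e-02 mol
Liquid volume V_liq = n * M / rho_liq = 1.984028e-02 * 42.4 / 0.798 = 1.05417 cm^3
Specific pore volume V_pore = V_liq / m_sample = 1.05417 / 2.63
V_pore = 0.4008 cm^3/g

0.4008


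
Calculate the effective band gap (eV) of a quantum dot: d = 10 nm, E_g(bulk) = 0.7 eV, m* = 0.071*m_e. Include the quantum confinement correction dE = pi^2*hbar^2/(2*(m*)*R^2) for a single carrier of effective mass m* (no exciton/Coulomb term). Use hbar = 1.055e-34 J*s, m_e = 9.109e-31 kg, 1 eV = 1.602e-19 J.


Radius R = 10/2 nm = 5e-09 m
Confinement energy dE = pi^2 * hbar^2 / (2 * m_eff * m_e * R^2)
dE = pi^2 * (1.055e-34)^2 / (2 * 0.071 * 9.109e-31 * (5e-09)^2) J, divided by 1.602e-19 J/eV
dE = 0.2121 eV
Total band gap = E_g(bulk) + dE = 0.7 + 0.2121 = 0.9121 eV

0.9121


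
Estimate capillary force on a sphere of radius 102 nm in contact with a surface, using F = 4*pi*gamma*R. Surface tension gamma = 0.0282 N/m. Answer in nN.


Convert radius: R = 102 nm = 1.02e-07 m
F = 4 * pi * gamma * R
F = 4 * pi * 0.0282 * 1.02e-07
F = 3.61459e-08 N = 36.1459 nN

36.1459


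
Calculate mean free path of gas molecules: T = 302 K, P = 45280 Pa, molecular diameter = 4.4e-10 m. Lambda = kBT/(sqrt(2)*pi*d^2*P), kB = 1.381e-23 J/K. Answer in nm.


Mean free path: lambda = kB*T / (sqrt(2) * pi * d^2 * P)
lambda = 1.381e-23 * 302 / (sqrt(2) * pi * (4.4e-10)^2 * 45280)
lambda = 1.07084e-07 m
lambda = 107.08 nm

107.08


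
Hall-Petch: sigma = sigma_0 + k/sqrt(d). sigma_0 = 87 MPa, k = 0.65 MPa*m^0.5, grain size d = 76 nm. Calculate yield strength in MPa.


d = 76 nm = 7.6e-08 m
sqrt(d) = 0.000275681
Hall-Petch contribution = k / sqrt(d) = 0.65 / 0.000275681 = 2357.8 MPa
sigma = sigma_0 + k/sqrt(d) = 87 + 2357.8 = 2444.8 MPa

2444.8


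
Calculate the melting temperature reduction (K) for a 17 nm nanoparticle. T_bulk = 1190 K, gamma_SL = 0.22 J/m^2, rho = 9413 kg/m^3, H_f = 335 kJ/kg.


Radius R = 17/2 = 8.5 nm = 8.5e-09 m
Convert H_f = 335 kJ/kg = 335000 J/kg
dT = 2 * gamma_SL * T_bulk / (rho * H_f * R)
dT = 2 * 0.22 * 1190 / (9413 * 335000 * 8.5e-09)
dT = 19.5 K

19.5


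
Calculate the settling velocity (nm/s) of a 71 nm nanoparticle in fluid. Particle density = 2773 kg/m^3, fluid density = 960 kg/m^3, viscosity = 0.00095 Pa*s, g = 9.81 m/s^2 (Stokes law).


Radius R = 71/2 nm = 3.55e-08 m
Density difference = 2773 - 960 = 1813 kg/m^3
v = 2 * R^2 * (rho_p - rho_f) * g / (9 * eta)
v = 2 * (3.55e-08)^2 * 1813 * 9.81 / (9 * 0.00095)
v = 5.24309e-09 m/s = 5.2431 nm/s

5.2431


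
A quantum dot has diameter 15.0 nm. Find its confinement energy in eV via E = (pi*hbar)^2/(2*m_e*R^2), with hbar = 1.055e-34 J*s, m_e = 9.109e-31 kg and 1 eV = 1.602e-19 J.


Radius R = 15.0/2 = 7.5 nm = 7.5e-09 m
E = (pi * 1.055e-34)^2 / (2 * 9.109e-31 * (7.5e-09)^2)
E(J) = 1.07197e-21
E = E(J) / 1.602e-19 = 0.0067 eV

0.0067


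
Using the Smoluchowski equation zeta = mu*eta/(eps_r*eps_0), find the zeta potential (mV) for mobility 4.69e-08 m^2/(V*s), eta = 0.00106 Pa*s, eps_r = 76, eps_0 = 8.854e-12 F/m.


Smoluchowski equation: zeta = mu * eta / (eps_r * eps_0)
zeta = 4.69e-08 * 0.00106 / (76 * 8.854e-12)
zeta = 0.07388 V = 73.88 mV

73.88


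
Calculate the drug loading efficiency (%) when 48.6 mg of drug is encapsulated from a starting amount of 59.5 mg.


Drug loading efficiency = (drug loaded / drug initial) * 100
DLE = 48.6 / 59.5 * 100
DLE = 0.8168 * 100
DLE = 81.68%

81.68


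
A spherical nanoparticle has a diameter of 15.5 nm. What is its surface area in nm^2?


Radius r = 15.5/2 = 7.75 nm
Surface area SA = 4 * pi * r^2
SA = 4 * pi * (7.75)^2
SA = 754.77 nm^2

754.77


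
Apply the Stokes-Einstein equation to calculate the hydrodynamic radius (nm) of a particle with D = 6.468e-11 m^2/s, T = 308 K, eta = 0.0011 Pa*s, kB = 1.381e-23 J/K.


Stokes-Einstein: R = kB*T / (6*pi*eta*D)
R = 1.381e-23 * 308 / (6 * pi * 0.0011 * 6.468e-11)
R = 3.17162e-09 m = 3.17 nm

3.17


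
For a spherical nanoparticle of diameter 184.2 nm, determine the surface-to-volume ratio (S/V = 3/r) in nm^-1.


Radius r = 184.2/2 = 92.1 nm
S/V = 3 / r = 3 / 92.1
S/V = 0.0326 nm^-1

0.0326


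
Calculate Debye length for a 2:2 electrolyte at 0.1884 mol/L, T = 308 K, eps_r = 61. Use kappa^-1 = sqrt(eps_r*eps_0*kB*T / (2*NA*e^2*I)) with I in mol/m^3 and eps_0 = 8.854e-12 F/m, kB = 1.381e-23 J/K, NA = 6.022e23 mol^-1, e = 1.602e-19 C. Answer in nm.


Ionic strength I = 0.1884 * 2^2 * 1000 = 753.6 mol/m^3
kappa^-1 = sqrt(61 * 8.854e-12 * 1.381e-23 * 308 / (2 * 6.022e23 * (1.602e-19)^2 * 753.6))
kappa^-1 = 0.314 nm

0.314


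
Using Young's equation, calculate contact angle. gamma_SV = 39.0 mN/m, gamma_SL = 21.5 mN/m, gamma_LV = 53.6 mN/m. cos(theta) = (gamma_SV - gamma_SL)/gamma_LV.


cos(theta) = (gamma_SV - gamma_SL) / gamma_LV
cos(theta) = (39.0 - 21.5) / 53.6
cos(theta) = 0.326493
theta = arccos(0.326493) = 70.94 degrees

70.94


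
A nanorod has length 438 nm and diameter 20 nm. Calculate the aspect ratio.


Aspect ratio AR = length / diameter
AR = 438 / 20
AR = 21.9

21.9


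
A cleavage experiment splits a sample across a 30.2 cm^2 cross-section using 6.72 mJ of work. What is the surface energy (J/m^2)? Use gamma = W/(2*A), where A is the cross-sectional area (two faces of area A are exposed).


Convert: A = 30.2 cm^2 = 0.00302 m^2, W = 6.72 mJ = 0.00672 J
Cleaving exposes two faces of area A, so total new surface = 2*A and gamma = W / (2*A)
gamma = 0.00672 / (2 * 0.00302)
gamma = 1.113 J/m^2

1.113


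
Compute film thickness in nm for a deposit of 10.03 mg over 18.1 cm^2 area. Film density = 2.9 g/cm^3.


Convert: m = 10.03 mg = 1.0030e-05 kg, A = 18.1 cm^2 = 1.8100e-03 m^2, rho = 2.9 g/cm^3 = 2900 kg/m^3
t = m / (A * rho)
t = 1.0030e-05 / (1.8100e-03 * 2900)
t = 1.9108e-06 m = 1910.8 nm

1910.8


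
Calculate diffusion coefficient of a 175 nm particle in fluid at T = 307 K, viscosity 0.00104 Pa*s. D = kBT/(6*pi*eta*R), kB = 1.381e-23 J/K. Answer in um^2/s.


Radius R = 175/2 = 87.5 nm = 8.75e-08 m
D = kB*T / (6*pi*eta*R)
D = 1.381e-23 * 307 / (6 * pi * 0.00104 * 8.75e-08)
D = 2.47166e-12 m^2/s = 2.472 um^2/s

2.472


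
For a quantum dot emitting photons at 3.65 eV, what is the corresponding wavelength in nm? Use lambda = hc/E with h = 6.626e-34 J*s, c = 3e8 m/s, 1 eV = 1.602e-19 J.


Convert energy: E = 3.65 eV = 3.65 * 1.602e-19 = 5.8473e-19 J
lambda = h*c / E = 6.626e-34 * 3e8 / 5.8473e-19
lambda = 3.39952e-07 m = 340.0 nm

340.0


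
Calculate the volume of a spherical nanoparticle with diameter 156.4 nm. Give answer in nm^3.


Radius r = 156.4/2 = 78.2 nm
Volume V = (4/3) * pi * r^3
V = (4/3) * pi * (78.2)^3
V = 2003128.77 nm^3

2003128.77


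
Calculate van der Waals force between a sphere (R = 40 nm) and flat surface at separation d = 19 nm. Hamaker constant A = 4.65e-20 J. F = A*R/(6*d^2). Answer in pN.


Convert to SI: R = 40 nm = 4e-08 m, d = 19 nm = 1.9e-08 m
F = A * R / (6 * d^2)
F = 4.65e-20 * 4e-08 / (6 * (1.9e-08)^2)
F = 8.58726e-13 N = 0.859 pN

0.859


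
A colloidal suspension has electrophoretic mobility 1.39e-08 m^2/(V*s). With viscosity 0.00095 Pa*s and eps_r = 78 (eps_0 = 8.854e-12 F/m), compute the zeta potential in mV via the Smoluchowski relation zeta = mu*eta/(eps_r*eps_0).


Smoluchowski equation: zeta = mu * eta / (eps_r * eps_0)
zeta = 1.39e-08 * 0.00095 / (78 * 8.854e-12)
zeta = 0.019121 V = 19.12 mV

19.12


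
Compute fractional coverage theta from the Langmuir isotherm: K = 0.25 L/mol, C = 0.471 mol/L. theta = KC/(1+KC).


Langmuir isotherm: theta = K*C / (1 + K*C)
K*C = 0.25 * 0.471 = 0.11775
theta = 0.11775 / (1 + 0.11775) = 0.11775 / 1.11775
theta = 0.1053

0.1053


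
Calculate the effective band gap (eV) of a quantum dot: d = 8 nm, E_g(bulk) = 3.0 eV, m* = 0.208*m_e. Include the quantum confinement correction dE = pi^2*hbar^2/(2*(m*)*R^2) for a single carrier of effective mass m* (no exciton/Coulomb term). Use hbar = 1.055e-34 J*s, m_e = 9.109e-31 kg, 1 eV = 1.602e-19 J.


Radius R = 8/2 nm = 4e-09 m
Confinement energy dE = pi^2 * hbar^2 / (2 * m_eff * m_e * R^2)
dE = pi^2 * (1.055e-34)^2 / (2 * 0.208 * 9.109e-31 * (4e-09)^2) J, divided by 1.602e-19 J/eV
dE = 0.1131 eV
Total band gap = E_g(bulk) + dE = 3.0 + 0.1131 = 3.1131 eV

3.1131


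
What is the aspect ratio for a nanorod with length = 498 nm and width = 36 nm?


Aspect ratio AR = length / diameter
AR = 498 / 36
AR = 13.83

13.83


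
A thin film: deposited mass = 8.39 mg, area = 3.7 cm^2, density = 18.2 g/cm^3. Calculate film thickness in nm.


Convert: m = 8.39 mg = 8.3900e-06 kg, A = 3.7 cm^2 = 3.7000e-04 m^2, rho = 18.2 g/cm^3 = 18200 kg/m^3
t = m / (A * rho)
t = 8.3900e-06 / (3.7000e-04 * 18200)
t = 1.2459e-06 m = 1245.9 nm

1245.9


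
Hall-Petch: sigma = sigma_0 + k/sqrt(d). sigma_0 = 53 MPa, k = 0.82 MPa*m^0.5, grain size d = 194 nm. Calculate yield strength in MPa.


d = 194 nm = 1.94e-07 m
sqrt(d) = 0.0004404543
Hall-Petch contribution = k / sqrt(d) = 0.82 / 0.0004404543 = 1861.7 MPa
sigma = sigma_0 + k/sqrt(d) = 53 + 1861.7 = 1914.7 MPa

1914.7


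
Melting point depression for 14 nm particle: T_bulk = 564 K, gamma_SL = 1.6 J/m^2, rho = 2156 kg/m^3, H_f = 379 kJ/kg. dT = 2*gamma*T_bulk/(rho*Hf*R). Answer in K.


Radius R = 14/2 = 7 nm = 7e-09 m
Convert H_f = 379 kJ/kg = 379000 J/kg
dT = 2 * gamma_SL * T_bulk / (rho * H_f * R)
dT = 2 * 1.6 * 564 / (2156 * 379000 * 7e-09)
dT = 315.5 K

315.5


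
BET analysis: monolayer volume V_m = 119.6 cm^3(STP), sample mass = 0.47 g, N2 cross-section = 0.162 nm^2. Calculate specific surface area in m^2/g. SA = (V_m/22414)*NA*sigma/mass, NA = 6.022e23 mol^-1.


Number of moles in monolayer = V_m / 22414 = 119.6 / 22414 = 0.00533595
Number of molecules = moles * NA = 0.00533595 * 6.022e23
SA = molecules * sigma / mass
SA = (119.6 / 22414) * 6.022e23 * 0.162e-18 / 0.47
SA = 1107.6 m^2/g

1107.6


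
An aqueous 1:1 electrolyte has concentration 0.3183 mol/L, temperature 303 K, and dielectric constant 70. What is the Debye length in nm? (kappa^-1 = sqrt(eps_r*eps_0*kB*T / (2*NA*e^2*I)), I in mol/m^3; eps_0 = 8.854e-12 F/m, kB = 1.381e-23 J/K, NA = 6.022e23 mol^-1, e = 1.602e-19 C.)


Ionic strength I = 0.3183 * 1^2 * 1000 = 318.3 mol/m^3
kappa^-1 = sqrt(70 * 8.854e-12 * 1.381e-23 * 303 / (2 * 6.022e23 * (1.602e-19)^2 * 318.3))
kappa^-1 = 0.513 nm

0.513


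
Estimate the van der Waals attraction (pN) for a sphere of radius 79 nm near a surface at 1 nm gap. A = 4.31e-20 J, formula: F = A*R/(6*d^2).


Convert to SI: R = 79 nm = 7.9e-08 m, d = 1 nm = 1e-09 m
F = A * R / (6 * d^2)
F = 4.31e-20 * 7.9e-08 / (6 * (1e-09)^2)
F = 5.67483e-10 N = 567.483 pN

567.483


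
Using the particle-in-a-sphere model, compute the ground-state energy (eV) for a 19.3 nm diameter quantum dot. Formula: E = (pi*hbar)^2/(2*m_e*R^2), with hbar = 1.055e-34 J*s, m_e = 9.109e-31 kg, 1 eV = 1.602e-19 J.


Radius R = 19.3/2 = 9.65 nm = 9.65e-09 m
E = (pi * 1.055e-34)^2 / (2 * 9.109e-31 * (9.65e-09)^2)
E(J) = 6.47514e-22
E = E(J) / 1.602e-19 = 0.004 eV

0.004


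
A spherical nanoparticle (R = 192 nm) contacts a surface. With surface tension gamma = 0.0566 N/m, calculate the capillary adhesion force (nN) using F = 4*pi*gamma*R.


Convert radius: R = 192 nm = 1.92e-07 m
F = 4 * pi * gamma * R
F = 4 * pi * 0.0566 * 1.92e-07
F = 1.36561e-07 N = 136.5613 nN

136.5613


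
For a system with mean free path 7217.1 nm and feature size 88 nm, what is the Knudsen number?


Knudsen number Kn = lambda / L
Kn = 7217.1 / 88
Kn = 82.0125

82.0125


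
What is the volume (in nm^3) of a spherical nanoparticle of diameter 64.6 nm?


Radius r = 64.6/2 = 32.3 nm
Volume V = (4/3) * pi * r^3
V = (4/3) * pi * (32.3)^3
V = 141154.97 nm^3

141154.97


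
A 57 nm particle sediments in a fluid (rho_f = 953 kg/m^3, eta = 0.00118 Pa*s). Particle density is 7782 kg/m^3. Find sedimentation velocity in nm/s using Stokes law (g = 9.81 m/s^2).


Radius R = 57/2 nm = 2.85e-08 m
Density difference = 7782 - 953 = 6829 kg/m^3
v = 2 * R^2 * (rho_p - rho_f) * g / (9 * eta)
v = 2 * (2.85e-08)^2 * 6829 * 9.81 / (9 * 0.00118)
v = 1.02476e-08 m/s = 10.2476 nm/s

10.2476


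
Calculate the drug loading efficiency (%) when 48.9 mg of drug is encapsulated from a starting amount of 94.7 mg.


Drug loading efficiency = (drug loaded / drug initial) * 100
DLE = 48.9 / 94.7 * 100
DLE = 0.5164 * 100
DLE = 51.64%

51.64


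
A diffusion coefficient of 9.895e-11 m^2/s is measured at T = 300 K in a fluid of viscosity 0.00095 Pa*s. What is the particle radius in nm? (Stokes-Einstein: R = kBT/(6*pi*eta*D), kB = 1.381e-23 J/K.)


Stokes-Einstein: R = kB*T / (6*pi*eta*D)
R = 1.381e-23 * 300 / (6 * pi * 0.00095 * 9.895e-11)
R = 2.33816e-09 m = 2.34 nm

2.34


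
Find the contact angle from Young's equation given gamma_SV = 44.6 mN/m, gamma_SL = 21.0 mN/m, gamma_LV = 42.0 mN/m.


cos(theta) = (gamma_SV - gamma_SL) / gamma_LV
cos(theta) = (44.6 - 21.0) / 42.0
cos(theta) = 0.561905
theta = arccos(0.561905) = 55.81 degrees

55.81


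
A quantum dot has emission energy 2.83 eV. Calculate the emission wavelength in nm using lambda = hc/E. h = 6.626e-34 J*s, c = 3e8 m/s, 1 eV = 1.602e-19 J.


Convert energy: E = 2.83 eV = 2.83 * 1.602e-19 = 4.53366e-19 J
lambda = h*c / E = 6.626e-34 * 3e8 / 4.53366e-19
lambda = 4.38454e-07 m = 438.5 nm

438.5


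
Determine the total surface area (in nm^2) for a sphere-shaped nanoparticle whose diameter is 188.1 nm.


Radius r = 188.1/2 = 94.05 nm
Surface area SA = 4 * pi * r^2
SA = 4 * pi * (94.05)^2
SA = 111154.61 nm^2

111154.61


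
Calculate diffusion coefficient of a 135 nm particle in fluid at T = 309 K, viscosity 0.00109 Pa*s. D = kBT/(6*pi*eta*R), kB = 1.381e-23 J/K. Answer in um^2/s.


Radius R = 135/2 = 67.5 nm = 6.75e-08 m
D = kB*T / (6*pi*eta*R)
D = 1.381e-23 * 309 / (6 * pi * 0.00109 * 6.75e-08)
D = 3.07695e-12 m^2/s = 3.077 um^2/s

3.077


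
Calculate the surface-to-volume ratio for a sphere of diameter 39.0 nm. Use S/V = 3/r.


Radius r = 39.0/2 = 19.5 nm
S/V = 3 / r = 3 / 19.5
S/V = 0.1538 nm^-1

0.1538


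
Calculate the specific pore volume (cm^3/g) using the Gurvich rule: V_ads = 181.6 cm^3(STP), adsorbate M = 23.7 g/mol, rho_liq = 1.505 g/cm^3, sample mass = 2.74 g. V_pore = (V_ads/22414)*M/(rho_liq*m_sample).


Moles adsorbed n = V_ads / 22414 = 181.6 / 22414 = 8.102079e-03 mol
Liquid volume V_liq = n * M / rho_liq = 8.102079e-03 * 23.7 / 1.505 = 0.12759 cm^3
Specific pore volume V_pore = V_liq / m_sample = 0.12759 / 2.74
V_pore = 0.0466 cm^3/g

0.0466


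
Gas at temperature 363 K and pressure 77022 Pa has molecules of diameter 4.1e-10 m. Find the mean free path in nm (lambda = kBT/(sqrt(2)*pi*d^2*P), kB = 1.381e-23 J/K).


Mean free path: lambda = kB*T / (sqrt(2) * pi * d^2 * P)
lambda = 1.381e-23 * 363 / (sqrt(2) * pi * (4.1e-10)^2 * 77022)
lambda = 8.71471e-08 m
lambda = 87.15 nm

87.15


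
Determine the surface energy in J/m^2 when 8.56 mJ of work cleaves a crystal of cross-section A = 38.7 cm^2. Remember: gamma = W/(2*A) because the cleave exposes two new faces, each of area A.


Convert: A = 38.7 cm^2 = 0.00387 m^2, W = 8.56 mJ = 0.00856 J
Cleaving exposes two faces of area A, so total new surface = 2*A and gamma = W / (2*A)
gamma = 0.00856 / (2 * 0.00387)
gamma = 1.106 J/m^2

1.106


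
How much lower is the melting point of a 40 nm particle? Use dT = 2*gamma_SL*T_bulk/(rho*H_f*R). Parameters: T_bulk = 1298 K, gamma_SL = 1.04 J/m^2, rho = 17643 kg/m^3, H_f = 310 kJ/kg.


Radius R = 40/2 = 20 nm = 2e-08 m
Convert H_f = 310 kJ/kg = 310000 J/kg
dT = 2 * gamma_SL * T_bulk / (rho * H_f * R)
dT = 2 * 1.04 * 1298 / (17643 * 310000 * 2e-08)
dT = 24.7 K

24.7


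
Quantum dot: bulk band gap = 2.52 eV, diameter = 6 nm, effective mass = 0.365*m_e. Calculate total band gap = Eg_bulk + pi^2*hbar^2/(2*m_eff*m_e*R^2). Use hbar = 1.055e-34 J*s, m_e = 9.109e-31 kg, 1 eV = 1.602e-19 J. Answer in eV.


Radius R = 6/2 nm = 3e-09 m
Confinement energy dE = pi^2 * hbar^2 / (2 * m_eff * m_e * R^2)
dE = pi^2 * (1.055e-34)^2 / (2 * 0.365 * 9.109e-31 * (3e-09)^2) J, divided by 1.602e-19 J/eV
dE = 0.1146 eV
Total band gap = E_g(bulk) + dE = 2.52 + 0.1146 = 2.6346 eV

2.6346


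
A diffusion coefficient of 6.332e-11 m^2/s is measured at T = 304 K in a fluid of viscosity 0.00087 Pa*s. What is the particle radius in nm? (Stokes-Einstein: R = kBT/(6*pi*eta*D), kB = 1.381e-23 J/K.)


Stokes-Einstein: R = kB*T / (6*pi*eta*D)
R = 1.381e-23 * 304 / (6 * pi * 0.00087 * 6.332e-11)
R = 4.04302e-09 m = 4.04 nm

4.04


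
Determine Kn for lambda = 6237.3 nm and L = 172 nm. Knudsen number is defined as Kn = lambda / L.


Knudsen number Kn = lambda / L
Kn = 6237.3 / 172
Kn = 36.2634

36.2634


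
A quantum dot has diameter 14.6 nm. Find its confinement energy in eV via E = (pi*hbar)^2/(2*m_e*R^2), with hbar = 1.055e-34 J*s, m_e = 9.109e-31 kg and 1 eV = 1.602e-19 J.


Radius R = 14.6/2 = 7.3 nm = 7.3e-09 m
E = (pi * 1.055e-34)^2 / (2 * 9.109e-31 * (7.3e-09)^2)
E(J) = 1.13151e-21
E = E(J) / 1.602e-19 = 0.0071 eV

0.0071


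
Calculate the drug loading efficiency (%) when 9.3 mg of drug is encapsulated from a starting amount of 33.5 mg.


Drug loading efficiency = (drug loaded / drug initial) * 100
DLE = 9.3 / 33.5 * 100
DLE = 0.2776 * 100
DLE = 27.76%

27.76


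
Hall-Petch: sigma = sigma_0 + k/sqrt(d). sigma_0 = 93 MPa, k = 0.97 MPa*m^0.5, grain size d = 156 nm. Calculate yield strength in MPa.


d = 156 nm = 1.56e-07 m
sqrt(d) = 0.0003949684
Hall-Petch contribution = k / sqrt(d) = 0.97 / 0.0003949684 = 2455.9 MPa
sigma = sigma_0 + k/sqrt(d) = 93 + 2455.9 = 2548.9 MPa

2548.9


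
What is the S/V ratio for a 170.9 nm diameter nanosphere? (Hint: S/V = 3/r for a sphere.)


Radius r = 170.9/2 = 85.45 nm
S/V = 3 / r = 3 / 85.45
S/V = 0.0351 nm^-1

0.0351


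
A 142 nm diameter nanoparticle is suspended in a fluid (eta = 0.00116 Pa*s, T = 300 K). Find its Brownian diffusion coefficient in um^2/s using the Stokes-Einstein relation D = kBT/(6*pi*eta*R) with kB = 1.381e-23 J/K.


Radius R = 142/2 = 71 nm = 7.1e-08 m
D = kB*T / (6*pi*eta*R)
D = 1.381e-23 * 300 / (6 * pi * 0.00116 * 7.1e-08)
D = 2.66869e-12 m^2/s = 2.669 um^2/s

2.669


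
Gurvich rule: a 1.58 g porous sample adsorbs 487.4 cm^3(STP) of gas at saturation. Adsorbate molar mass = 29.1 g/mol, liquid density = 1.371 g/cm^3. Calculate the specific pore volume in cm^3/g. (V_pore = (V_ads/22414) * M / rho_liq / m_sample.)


Moles adsorbed n = V_ads / 22414 = 487.4 / 22414 = 2.174534e-02 mol
Liquid volume V_liq = n * M / rho_liq = 2.174534e-02 * 29.1 / 1.371 = 0.46155 cm^3
Specific pore volume V_pore = V_liq / m_sample = 0.46155 / 1.58
V_pore = 0.2921 cm^3/g

0.2921


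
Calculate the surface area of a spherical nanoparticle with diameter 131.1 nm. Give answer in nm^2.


Radius r = 131.1/2 = 65.55 nm
Surface area SA = 4 * pi * r^2
SA = 4 * pi * (65.55)^2
SA = 53995.21 nm^2

53995.21


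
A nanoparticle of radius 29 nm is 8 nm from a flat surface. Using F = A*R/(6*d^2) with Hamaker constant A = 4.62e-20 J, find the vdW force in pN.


Convert to SI: R = 29 nm = 2.9e-08 m, d = 8 nm = 8e-09 m
F = A * R / (6 * d^2)
F = 4.62e-20 * 2.9e-08 / (6 * (8e-09)^2)
F = 3.48906e-12 N = 3.489 pN

3.489


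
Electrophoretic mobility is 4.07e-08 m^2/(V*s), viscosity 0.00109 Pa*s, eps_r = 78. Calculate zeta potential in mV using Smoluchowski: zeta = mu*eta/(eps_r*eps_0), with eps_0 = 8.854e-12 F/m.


Smoluchowski equation: zeta = mu * eta / (eps_r * eps_0)
zeta = 4.07e-08 * 0.00109 / (78 * 8.854e-12)
zeta = 0.064237 V = 64.24 mV

64.24


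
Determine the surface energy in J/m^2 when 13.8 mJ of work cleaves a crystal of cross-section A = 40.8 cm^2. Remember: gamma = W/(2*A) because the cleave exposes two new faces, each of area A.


Convert: A = 40.8 cm^2 = 0.00408 m^2, W = 13.8 mJ = 0.0138 J
Cleaving exposes two faces of area A, so total new surface = 2*A and gamma = W / (2*A)
gamma = 0.0138 / (2 * 0.00408)
gamma = 1.691 J/m^2

1.691


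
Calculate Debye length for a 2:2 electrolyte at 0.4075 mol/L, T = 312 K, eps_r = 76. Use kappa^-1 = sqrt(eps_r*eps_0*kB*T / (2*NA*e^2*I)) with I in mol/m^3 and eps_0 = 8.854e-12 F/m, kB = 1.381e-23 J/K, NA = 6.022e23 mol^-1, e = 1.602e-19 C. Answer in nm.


Ionic strength I = 0.4075 * 2^2 * 1000 = 1630 mol/m^3
kappa^-1 = sqrt(76 * 8.854e-12 * 1.381e-23 * 312 / (2 * 6.022e23 * (1.602e-19)^2 * 1630))
kappa^-1 = 0.24 nm

0.24


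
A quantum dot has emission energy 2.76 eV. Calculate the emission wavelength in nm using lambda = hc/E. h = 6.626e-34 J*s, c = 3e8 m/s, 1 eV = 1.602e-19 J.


Convert energy: E = 2.76 eV = 2.76 * 1.602e-19 = 4.42152e-19 J
lambda = h*c / E = 6.626e-34 * 3e8 / 4.42152e-19
lambda = 4.49574e-07 m = 449.6 nm

449.6


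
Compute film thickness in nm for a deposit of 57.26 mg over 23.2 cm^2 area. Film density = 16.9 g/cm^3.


Convert: m = 57.26 mg = 5.7260e-05 kg, A = 23.2 cm^2 = 2.3200e-03 m^2, rho = 16.9 g/cm^3 = 16900 kg/m^3
t = m / (A * rho)
t = 5.7260e-05 / (2.3200e-03 * 16900)
t = 1.4604e-06 m = 1460.4 nm

1460.4


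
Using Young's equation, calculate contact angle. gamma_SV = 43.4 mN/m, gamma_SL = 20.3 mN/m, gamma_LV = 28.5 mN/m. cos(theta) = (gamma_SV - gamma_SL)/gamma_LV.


cos(theta) = (gamma_SV - gamma_SL) / gamma_LV
cos(theta) = (43.4 - 20.3) / 28.5
cos(theta) = 0.810526
theta = arccos(0.810526) = 35.85 degrees

35.85


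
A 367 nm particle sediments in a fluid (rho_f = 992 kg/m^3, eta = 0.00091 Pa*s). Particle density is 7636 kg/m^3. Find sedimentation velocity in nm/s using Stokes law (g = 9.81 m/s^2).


Radius R = 367/2 nm = 1.835e-07 m
Density difference = 7636 - 992 = 6644 kg/m^3
v = 2 * R^2 * (rho_p - rho_f) * g / (9 * eta)
v = 2 * (1.835e-07)^2 * 6644 * 9.81 / (9 * 0.00091)
v = 5.35941e-07 m/s = 535.9409 nm/s

535.9409


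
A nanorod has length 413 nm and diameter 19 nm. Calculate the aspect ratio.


Aspect ratio AR = length / diameter
AR = 413 / 19
AR = 21.74

21.74


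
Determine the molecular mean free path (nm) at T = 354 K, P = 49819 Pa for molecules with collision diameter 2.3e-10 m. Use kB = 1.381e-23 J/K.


Mean free path: lambda = kB*T / (sqrt(2) * pi * d^2 * P)
lambda = 1.381e-23 * 354 / (sqrt(2) * pi * (2.3e-10)^2 * 49819)
lambda = 4.17524e-07 m
lambda = 417.52 nm

417.52


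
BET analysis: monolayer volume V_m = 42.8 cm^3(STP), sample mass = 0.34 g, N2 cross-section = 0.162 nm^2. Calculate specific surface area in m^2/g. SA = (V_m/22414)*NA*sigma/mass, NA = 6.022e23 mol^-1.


Number of moles in monolayer = V_m / 22414 = 42.8 / 22414 = 0.00190952
Number of molecules = moles * NA = 0.00190952 * 6.022e23
SA = molecules * sigma / mass
SA = (42.8 / 22414) * 6.022e23 * 0.162e-18 / 0.34
SA = 547.9 m^2/g

547.9
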